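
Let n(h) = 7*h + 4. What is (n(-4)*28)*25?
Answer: -16800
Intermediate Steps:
n(h) = 4 + 7*h
(n(-4)*28)*25 = ((4 + 7*(-4))*28)*25 = ((4 - 28)*28)*25 = -24*28*25 = -672*25 = -16800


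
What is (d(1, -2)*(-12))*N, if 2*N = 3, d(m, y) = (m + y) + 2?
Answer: -18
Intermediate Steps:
d(m, y) = 2 + m + y
N = 3/2 (N = (½)*3 = 3/2 ≈ 1.5000)
(d(1, -2)*(-12))*N = ((2 + 1 - 2)*(-12))*(3/2) = (1*(-12))*(3/2) = -12*3/2 = -18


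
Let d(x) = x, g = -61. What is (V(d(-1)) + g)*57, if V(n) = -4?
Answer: -3705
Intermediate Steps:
(V(d(-1)) + g)*57 = (-4 - 61)*57 = -65*57 = -3705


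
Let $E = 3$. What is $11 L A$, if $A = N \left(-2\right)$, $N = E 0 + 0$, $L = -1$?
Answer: $0$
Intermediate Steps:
$N = 0$ ($N = 3 \cdot 0 + 0 = 0 + 0 = 0$)
$A = 0$ ($A = 0 \left(-2\right) = 0$)
$11 L A = 11 \left(-1\right) 0 = \left(-11\right) 0 = 0$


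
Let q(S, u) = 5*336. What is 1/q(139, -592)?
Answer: 1/1680 ≈ 0.00059524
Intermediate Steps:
q(S, u) = 1680
1/q(139, -592) = 1/1680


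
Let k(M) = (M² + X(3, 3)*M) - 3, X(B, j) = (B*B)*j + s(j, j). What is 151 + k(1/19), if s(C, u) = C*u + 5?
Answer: 54208/361 ≈ 150.16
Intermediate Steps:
s(C, u) = 5 + C*u
X(B, j) = 5 + j² + j*B² (X(B, j) = (B*B)*j + (5 + j*j) = B²*j + (5 + j²) = j*B² + (5 + j²) = 5 + j² + j*B²)
k(M) = -3 + M² + 41*M (k(M) = (M² + (5 + 3² + 3*3²)*M) - 3 = (M² + (5 + 9 + 3*9)*M) - 3 = (M² + (5 + 9 + 27)*M) - 3 = (M² + 41*M) - 3 = -3 + M² + 41*M)
151 + k(1/19) = 151 + (-3 + (1/19)² + 41/19) = 151 + (-3 + (1/19)² + 41*(1/19)) = 151 + (-3 + 1/361 + 41/19) = 151 - 303/361 = 54208/361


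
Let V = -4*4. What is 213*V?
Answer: -3408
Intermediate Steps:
V = -16
213*V = 213*(-16) = -3408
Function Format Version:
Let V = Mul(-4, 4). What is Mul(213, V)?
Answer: -3408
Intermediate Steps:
V = -16
Mul(213, V) = Mul(213, -16) = -3408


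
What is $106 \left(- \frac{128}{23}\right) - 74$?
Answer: $- \frac{15270}{23} \approx -663.91$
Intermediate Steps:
$106 \left(- \frac{128}{23}\right) - 74 = - \frac{13568}{23} - 74 = - \frac{15270}{23}$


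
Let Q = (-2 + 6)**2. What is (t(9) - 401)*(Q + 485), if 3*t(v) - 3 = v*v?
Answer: -186873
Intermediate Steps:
Q = 16 (Q = 4**2 = 16)
t(v) = 1 + v**2/3 (t(v) = 1 + (v*v)/3 = 1 + v**2/3)
(t(9) - 401)*(Q + 485) = ((1 + (1/3)*9**2) - 401)*(16 + 485) = ((1 + (1/3)*81) - 401)*501 = ((1 + 27) - 401)*501 = (28 - 401)*501 = -373*501 = -186873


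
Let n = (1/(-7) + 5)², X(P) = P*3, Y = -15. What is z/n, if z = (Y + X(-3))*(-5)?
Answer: 1470/289 ≈ 5.0865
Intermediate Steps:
X(P) = 3*P
z = 120 (z = (-15 + 3*(-3))*(-5) = (-15 - 9)*(-5) = -24*(-5) = 120)
n = 1156/49 (n = (-⅐ + 5)² = (34/7)² = 1156/49 ≈ 23.592)
z/n = 120/(1156/49) = 120*(49/1156) = 1470/289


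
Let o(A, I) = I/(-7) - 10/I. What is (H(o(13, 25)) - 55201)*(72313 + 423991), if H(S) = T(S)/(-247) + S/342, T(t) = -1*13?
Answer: -163967793624808/5985 ≈ -2.7396e+10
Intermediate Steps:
T(t) = -13
o(A, I) = -10/I - I/7 (o(A, I) = I*(-⅐) - 10/I = -I/7 - 10/I = -10/I - I/7)
H(S) = 1/19 + S/342 (H(S) = -13/(-247) + S/342 = -13*(-1/247) + S*(1/342) = 1/19 + S/342)
(H(o(13, 25)) - 55201)*(72313 + 423991) = ((1/19 + (-10/25 - ⅐*25)/342) - 55201)*(72313 + 423991) = ((1/19 + (-10*1/25 - 25/7)/342) - 55201)*496304 = ((1/19 + (-⅖ - 25/7)/342) - 55201)*496304 = ((1/19 + (1/342)*(-139/35)) - 55201)*496304 = ((1/19 - 139/11970) - 55201)*496304 = (491/11970 - 55201)*496304 = -660755479/11970*496304 = -163967793624808/5985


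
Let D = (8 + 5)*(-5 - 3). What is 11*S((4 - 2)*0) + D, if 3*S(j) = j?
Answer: -104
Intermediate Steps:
S(j) = j/3
D = -104 (D = 13*(-8) = -104)
11*S((4 - 2)*0) + D = 11*(((4 - 2)*0)/3) - 104 = 11*((2*0)/3) - 104 = 11*((⅓)*0) - 104 = 11*0 - 104 = 0 - 104 = -104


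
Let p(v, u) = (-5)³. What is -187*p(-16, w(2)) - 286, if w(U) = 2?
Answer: 23089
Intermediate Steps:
p(v, u) = -125
-187*p(-16, w(2)) - 286 = -187*(-125) - 286 = 23375 - 286 = 23089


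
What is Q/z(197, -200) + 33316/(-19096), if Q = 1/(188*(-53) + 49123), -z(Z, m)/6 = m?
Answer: -195693184213/112167039600 ≈ -1.7447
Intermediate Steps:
z(Z, m) = -6*m
Q = 1/39159 (Q = 1/(-9964 + 49123) = 1/39159 ≈ 2.5537e-5)
Q/z(197, -200) + 33316/(-19096) = 1/(39159*((-6*(-200)))) + 33316/(-19096) = (1/39159)/1200 + 33316*(-1/19096) = (1/39159)*(1/1200) - 8329/4774 = 1/46990800 - 8329/4774 = -195693184213/112167039600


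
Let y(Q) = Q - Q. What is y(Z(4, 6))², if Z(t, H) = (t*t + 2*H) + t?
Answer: 0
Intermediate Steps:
Z(t, H) = t + t² + 2*H (Z(t, H) = (t² + 2*H) + t = t + t² + 2*H)
y(Q) = 0
y(Z(4, 6))² = 0² = 0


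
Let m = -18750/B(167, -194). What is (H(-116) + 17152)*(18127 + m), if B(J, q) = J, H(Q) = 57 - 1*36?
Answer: 51664266407/167 ≈ 3.0937e+8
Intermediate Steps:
H(Q) = 21 (H(Q) = 57 - 36 = 21)
m = -18750/167 ≈ -112.28
(H(-116) + 17152)*(18127 + m) = (21 + 17152)*(18127 - 18750/167) = 17173*(3008459/167) = 51664266407/167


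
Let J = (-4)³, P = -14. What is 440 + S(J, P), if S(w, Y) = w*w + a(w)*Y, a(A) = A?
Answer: 5432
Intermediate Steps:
J = -64
S(w, Y) = w² + Y*w (S(w, Y) = w*w + w*Y = w² + Y*w)
440 + S(J, P) = 440 - 64*(-14 - 64) = 440 - 64*(-78) = 440 + 4992 = 5432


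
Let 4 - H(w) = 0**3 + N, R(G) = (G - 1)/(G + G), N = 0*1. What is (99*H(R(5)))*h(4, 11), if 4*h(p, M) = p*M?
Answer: 4356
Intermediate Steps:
N = 0
R(G) = (-1 + G)/(2*G) (R(G) = (-1 + G)/((2*G)) = (-1 + G)*(1/(2*G)) = (-1 + G)/(2*G))
H(w) = 4 (H(w) = 4 - (0**3 + 0) = 4 - (0 + 0) = 4 - 1*0 = 4 + 0 = 4)
h(p, M) = M*p/4 (h(p, M) = (p*M)/4 = (M*p)/4 = M*p/4)
(99*H(R(5)))*h(4, 11) = (99*4)*((1/4)*11*4) = 396*11 = 4356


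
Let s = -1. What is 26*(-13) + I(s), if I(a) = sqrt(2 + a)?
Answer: -337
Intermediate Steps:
26*(-13) + I(s) = 26*(-13) + sqrt(2 - 1) = -338 + sqrt(1) = -338 + 1 = -337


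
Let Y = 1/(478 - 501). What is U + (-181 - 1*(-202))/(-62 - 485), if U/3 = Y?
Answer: -2124/12581 ≈ -0.16883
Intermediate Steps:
Y = -1/23 (Y = 1/(-23) = -1/23 ≈ -0.043478)
U = -3/23 (U = 3*(-1/23) = -3/23 ≈ -0.13043)
U + (-181 - 1*(-202))/(-62 - 485) = -3/23 + (-181 - 1*(-202))/(-62 - 485) = -3/23 + (-181 + 202)/(-547) = -3/23 + 21*(-1/547) = -3/23 - 21/547 = -2124/12581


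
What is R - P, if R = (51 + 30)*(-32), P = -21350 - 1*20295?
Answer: 39053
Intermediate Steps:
P = -41645 (P = -21350 - 20295 = -41645)
R = -2592 (R = 81*(-32) = -2592)
R - P = -2592 - 1*(-41645) = -2592 + 41645 = 39053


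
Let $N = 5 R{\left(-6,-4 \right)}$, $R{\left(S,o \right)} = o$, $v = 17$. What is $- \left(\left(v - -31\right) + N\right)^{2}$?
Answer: $-784$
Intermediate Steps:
$N = -20$ ($N = 5 \left(-4\right) = -20$)
$- \left(\left(v - -31\right) + N\right)^{2} = - \left(\left(17 - -31\right) - 20\right)^{2} = - \left(\left(17 + 31\right) - 20\right)^{2} = - \left(48 - 20\right)^{2} = - 28^{2} = \left(-1\right) 784 = -784$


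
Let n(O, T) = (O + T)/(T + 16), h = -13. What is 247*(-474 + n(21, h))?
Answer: -349258/3 ≈ -1.1642e+5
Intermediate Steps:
n(O, T) = (O + T)/(16 + T)
247*(-474 + n(21, h)) = 247*(-474 + (21 - 13)/(16 - 13)) = 247*(-474 + 8/3) = 247*(-1414/3) = -349258/3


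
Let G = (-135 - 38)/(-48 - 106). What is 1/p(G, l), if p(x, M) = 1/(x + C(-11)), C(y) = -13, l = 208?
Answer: -1829/154 ≈ -11.877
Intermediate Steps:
G = 173/154 (G = -173/(-154) = -173*(-1/154) = 173/154 ≈ 1.1234)
p(x, M) = 1/(-13 + x) (p(x, M) = 1/(x - 13) = 1/(-13 + x))
1/p(G, l) = 1/(1/(-13 + 173/154)) = 1/(1/(-1829/154)) = 1/(-154/1829) = -1829/154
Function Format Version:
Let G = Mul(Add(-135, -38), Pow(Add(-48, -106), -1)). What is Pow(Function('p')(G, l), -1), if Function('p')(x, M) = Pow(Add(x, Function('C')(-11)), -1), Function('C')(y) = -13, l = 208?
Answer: Rational(-1829, 154) ≈ -11.877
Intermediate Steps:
G = Rational(173, 154) (G = Mul(-173, Pow(-154, -1)) = Mul(-173, Rational(-1, 154)) = Rational(173, 154) ≈ 1.1234)
Function('p')(x, M) = Pow(Add(-13, x), -1) (Function('p')(x, M) = Pow(Add(x, -13), -1) = Pow(Add(-13, x), -1))
Pow(Function('p')(G, l), -1) = Pow(Pow(Add(-13, Rational(173, 154)), -1), -1) = Pow(Pow(Rational(-1829, 154), -1), -1) = Pow(Rational(-154, 1829), -1) = Rational(-1829, 154)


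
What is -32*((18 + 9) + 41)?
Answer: -2176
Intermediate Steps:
-32*((18 + 9) + 41) = -32*(27 + 41) = -32*68 = -2176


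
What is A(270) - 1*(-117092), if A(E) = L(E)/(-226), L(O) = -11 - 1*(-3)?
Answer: 13231400/113 ≈ 1.1709e+5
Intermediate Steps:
L(O) = -8 (L(O) = -11 + 3 = -8)
A(E) = 4/113 (A(E) = -8/(-226) = -8*(-1/226) = 4/113)
A(270) - 1*(-117092) = 4/113 - 1*(-117092) = 4/113 + 117092 = 13231400/113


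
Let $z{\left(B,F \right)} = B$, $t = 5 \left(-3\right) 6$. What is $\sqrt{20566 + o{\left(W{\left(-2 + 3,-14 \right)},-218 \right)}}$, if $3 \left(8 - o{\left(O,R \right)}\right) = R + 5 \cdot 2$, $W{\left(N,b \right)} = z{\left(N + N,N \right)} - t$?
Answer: $\frac{\sqrt{185790}}{3} \approx 143.68$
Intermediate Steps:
$t = -90$ ($t = \left(-15\right) 6 = -90$)
$W{\left(N,b \right)} = 90 + 2 N$ ($W{\left(N,b \right)} = \left(N + N\right) - -90 = 2 N + 90 = 90 + 2 N$)
$o{\left(O,R \right)} = \frac{14}{3} - \frac{R}{3}$ ($o{\left(O,R \right)} = 8 - \frac{R + 5 \cdot 2}{3} = 8 - \frac{R + 10}{3} = 8 - \frac{10 + R}{3} = 8 - \left(\frac{10}{3} + \frac{R}{3}\right) = \frac{14}{3} - \frac{R}{3}$)
$\sqrt{20566 + o{\left(W{\left(-2 + 3,-14 \right)},-218 \right)}} = \sqrt{20566 + \left(\frac{14}{3} - - \frac{218}{3}\right)} = \sqrt{20566 + \left(\frac{14}{3} + \frac{218}{3}\right)} = \sqrt{20566 + \frac{232}{3}} = \sqrt{\frac{61930}{3}} = \frac{\sqrt{185790}}{3}$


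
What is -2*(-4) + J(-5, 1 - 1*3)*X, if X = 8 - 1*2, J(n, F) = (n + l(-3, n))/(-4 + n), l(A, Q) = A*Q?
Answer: 4/3 ≈ 1.3333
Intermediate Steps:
J(n, F) = -2*n/(-4 + n) (J(n, F) = (n - 3*n)/(-4 + n) = (-2*n)/(-4 + n) = -2*n/(-4 + n))
X = 6 (X = 8 - 2 = 6)
-2*(-4) + J(-5, 1 - 1*3)*X = -2*(-4) - 2*(-5)/(-4 - 5)*6 = 8 - 2*(-5)/(-9)*6 = 8 - 2*(-5)*(-1/9)*6 = 8 - 10/9*6 = 8 - 20/3 = 4/3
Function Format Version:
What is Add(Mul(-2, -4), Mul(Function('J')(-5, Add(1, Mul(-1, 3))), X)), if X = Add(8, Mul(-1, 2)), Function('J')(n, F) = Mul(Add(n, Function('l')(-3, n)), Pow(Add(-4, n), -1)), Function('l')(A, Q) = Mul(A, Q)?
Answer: Rational(4, 3) ≈ 1.3333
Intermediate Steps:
Function('J')(n, F) = Mul(-2, n, Pow(Add(-4, n), -1)) (Function('J')(n, F) = Mul(Add(n, Mul(-3, n)), Pow(Add(-4, n), -1)) = Mul(Mul(-2, n), Pow(Add(-4, n), -1)) = Mul(-2, n, Pow(Add(-4, n), -1)))
X = 6 (X = Add(8, -2) = 6)
Add(Mul(-2, -4), Mul(Function('J')(-5, Add(1, Mul(-1, 3))), X)) = Add(Mul(-2, -4), Mul(Mul(-2, -5, Pow(Add(-4, -5), -1)), 6)) = Add(8, Mul(Mul(-2, -5, Pow(-9, -1)), 6)) = Add(8, Mul(Mul(-2, -5, Rational(-1, 9)), 6)) = Add(8, Mul(Rational(-10, 9), 6)) = Add(8, Rational(-20, 3)) = Rational(4, 3)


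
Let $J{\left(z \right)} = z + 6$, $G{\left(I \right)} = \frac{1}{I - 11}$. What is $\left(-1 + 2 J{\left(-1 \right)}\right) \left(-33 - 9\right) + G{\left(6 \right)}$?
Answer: $- \frac{1891}{5} \approx -378.2$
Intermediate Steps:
$G{\left(I \right)} = \frac{1}{-11 + I}$
$J{\left(z \right)} = 6 + z$
$\left(-1 + 2 J{\left(-1 \right)}\right) \left(-33 - 9\right) + G{\left(6 \right)} = \left(-1 + 2 \left(6 - 1\right)\right) \left(-33 - 9\right) + \frac{1}{-11 + 6} = \left(-1 + 2 \cdot 5\right) \left(-42\right) + \frac{1}{-5} = \left(-1 + 10\right) \left(-42\right) - \frac{1}{5} = 9 \left(-42\right) - \frac{1}{5} = -378 - \frac{1}{5} = - \frac{1891}{5}$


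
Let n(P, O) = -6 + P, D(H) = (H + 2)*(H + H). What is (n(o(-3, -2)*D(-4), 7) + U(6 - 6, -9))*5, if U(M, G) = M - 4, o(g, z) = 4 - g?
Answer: 510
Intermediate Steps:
D(H) = 2*H*(2 + H) (D(H) = (2 + H)*(2*H) = 2*H*(2 + H))
U(M, G) = -4 + M
(n(o(-3, -2)*D(-4), 7) + U(6 - 6, -9))*5 = ((-6 + (4 - 1*(-3))*(2*(-4)*(2 - 4))) + (-4 + (6 - 6)))*5 = ((-6 + (4 + 3)*(2*(-4)*(-2))) + (-4 + 0))*5 = ((-6 + 7*16) - 4)*5 = ((-6 + 112) - 4)*5 = (106 - 4)*5 = 102*5 = 510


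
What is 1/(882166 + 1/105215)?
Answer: 105215/92817095691 ≈ 1.1336e-6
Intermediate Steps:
1/(882166 + 1/105215) = 1/(92817095691/105215) = 105215/92817095691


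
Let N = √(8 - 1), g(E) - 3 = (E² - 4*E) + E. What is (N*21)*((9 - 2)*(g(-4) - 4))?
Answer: 3969*√7 ≈ 10501.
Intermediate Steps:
g(E) = 3 + E² - 3*E (g(E) = 3 + ((E² - 4*E) + E) = 3 + (E² - 3*E) = 3 + E² - 3*E)
N = √7 ≈ 2.6458
(N*21)*((9 - 2)*(g(-4) - 4)) = (√7*21)*((9 - 2)*((3 + (-4)² - 3*(-4)) - 4)) = (21*√7)*(7*((3 + 16 + 12) - 4)) = (21*√7)*(7*(31 - 4)) = (21*√7)*(7*27) = (21*√7)*189 = 3969*√7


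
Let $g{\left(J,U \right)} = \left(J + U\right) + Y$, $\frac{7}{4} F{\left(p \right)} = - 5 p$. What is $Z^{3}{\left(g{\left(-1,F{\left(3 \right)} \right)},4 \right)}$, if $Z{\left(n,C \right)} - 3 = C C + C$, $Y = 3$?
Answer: $12167$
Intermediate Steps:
$F{\left(p \right)} = - \frac{20 p}{7}$ ($F{\left(p \right)} = \frac{4 \left(- 5 p\right)}{7} = - \frac{20 p}{7}$)
$g{\left(J,U \right)} = 3 + J + U$ ($g{\left(J,U \right)} = \left(J + U\right) + 3 = 3 + J + U$)
$Z{\left(n,C \right)} = 3 + C + C^{2}$ ($Z{\left(n,C \right)} = 3 + \left(C C + C\right) = 3 + \left(C^{2} + C\right) = 3 + \left(C + C^{2}\right) = 3 + C + C^{2}$)
$Z^{3}{\left(g{\left(-1,F{\left(3 \right)} \right)},4 \right)} = \left(3 + 4 + 4^{2}\right)^{3} = \left(3 + 4 + 16\right)^{3} = 23^{3} = 12167$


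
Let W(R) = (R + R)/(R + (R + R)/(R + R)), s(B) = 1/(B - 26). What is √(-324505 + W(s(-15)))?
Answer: I*√32450505/10 ≈ 569.65*I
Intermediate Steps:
s(B) = 1/(-26 + B)
W(R) = 2*R/(1 + R) (W(R) = (2*R)/(R + (2*R)/((2*R))) = (2*R)/(R + (2*R)*(1/(2*R))) = (2*R)/(R + 1) = (2*R)/(1 + R) = 2*R/(1 + R))
√(-324505 + W(s(-15))) = √(-324505 + 2/((-26 - 15)*(1 + 1/(-26 - 15)))) = √(-324505 + 2/(-41*(1 + 1/(-41)))) = √(-324505 + 2*(-1/41)/(1 - 1/41)) = √(-324505 + 2*(-1/41)/(40/41)) = √(-324505 + 2*(-1/41)*(41/40)) = √(-324505 - 1/20) = √(-6490101/20) = I*√32450505/10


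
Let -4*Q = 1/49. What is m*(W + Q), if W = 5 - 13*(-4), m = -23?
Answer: -256933/196 ≈ -1310.9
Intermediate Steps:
W = 57 (W = 5 - 1*(-52) = 5 + 52 = 57)
Q = -1/196 (Q = -¼/49 = -¼*1/49 = -1/196 ≈ -0.0051020)
m*(W + Q) = -23*(57 - 1/196) = -23*11171/196 = -256933/196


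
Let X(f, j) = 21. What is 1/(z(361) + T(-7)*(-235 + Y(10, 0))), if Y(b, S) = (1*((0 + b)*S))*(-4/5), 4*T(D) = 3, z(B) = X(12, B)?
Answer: -4/621 ≈ -0.0064412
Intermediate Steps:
z(B) = 21
T(D) = ¾ (T(D) = (¼)*3 = ¾)
Y(b, S) = -4*S*b/5 (Y(b, S) = (1*(b*S))*(-4*⅕) = (1*(S*b))*(-⅘) = (S*b)*(-⅘) = -4*S*b/5)
1/(z(361) + T(-7)*(-235 + Y(10, 0))) = 1/(21 + 3*(-235 - ⅘*0*10)/4) = 1/(21 + 3*(-235 + 0)/4) = 1/(21 + (¾)*(-235)) = 1/(21 - 705/4) = 1/(-621/4) = -4/621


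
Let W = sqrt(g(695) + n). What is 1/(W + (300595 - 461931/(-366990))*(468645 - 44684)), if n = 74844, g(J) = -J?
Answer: 1907108624978661965510/243044002746236006504823286404909 - 14964628900*sqrt(74149)/243044002746236006504823286404909 ≈ 7.8468e-12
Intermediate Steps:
W = sqrt(74149) (W = sqrt(-1*695 + 74844) = sqrt(-695 + 74844) = sqrt(74149) ≈ 272.30)
1/(W + (300595 - 461931/(-366990))*(468645 - 44684)) = 1/(sqrt(74149) + (300595 - 461931/(-366990))*(468645 - 44684)) = 1/(sqrt(74149) + (300595 - 461931*(-1/366990))*423961) = 1/(sqrt(74149) + (300595 + 153977/122330)*423961) = 1/(sqrt(74149) + (36771940327/122330)*423961) = 1/(sqrt(74149) + 15589868592975247/122330) = 1/(15589868592975247/122330 + sqrt(74149))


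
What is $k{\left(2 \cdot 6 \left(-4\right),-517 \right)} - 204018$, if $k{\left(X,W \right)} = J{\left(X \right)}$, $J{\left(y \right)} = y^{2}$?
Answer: $-201714$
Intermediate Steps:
$k{\left(X,W \right)} = X^{2}$
$k{\left(2 \cdot 6 \left(-4\right),-517 \right)} - 204018 = \left(2 \cdot 6 \left(-4\right)\right)^{2} - 204018 = \left(12 \left(-4\right)\right)^{2} - 204018 = \left(-48\right)^{2} - 204018 = 2304 - 204018 = -201714$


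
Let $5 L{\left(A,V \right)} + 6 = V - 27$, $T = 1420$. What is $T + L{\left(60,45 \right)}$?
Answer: $\frac{7112}{5} \approx 1422.4$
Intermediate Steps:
$L{\left(A,V \right)} = - \frac{33}{5} + \frac{V}{5}$ ($L{\left(A,V \right)} = - \frac{6}{5} + \frac{V - 27}{5} = - \frac{6}{5} + \frac{-27 + V}{5} = - \frac{6}{5} + \left(- \frac{27}{5} + \frac{V}{5}\right) = - \frac{33}{5} + \frac{V}{5}$)
$T + L{\left(60,45 \right)} = 1420 + \left(- \frac{33}{5} + \frac{1}{5} \cdot 45\right) = 1420 + \left(- \frac{33}{5} + 9\right) = 1420 + \frac{12}{5} = \frac{7112}{5}$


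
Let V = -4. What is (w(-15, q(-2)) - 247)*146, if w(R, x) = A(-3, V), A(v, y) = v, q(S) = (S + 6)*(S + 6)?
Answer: -36500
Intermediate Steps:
q(S) = (6 + S)² (q(S) = (6 + S)*(6 + S) = (6 + S)²)
w(R, x) = -3
(w(-15, q(-2)) - 247)*146 = (-3 - 247)*146 = -250*146 = -36500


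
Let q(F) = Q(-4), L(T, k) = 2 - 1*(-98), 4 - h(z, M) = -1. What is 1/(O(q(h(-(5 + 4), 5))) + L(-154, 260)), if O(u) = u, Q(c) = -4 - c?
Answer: 1/100 ≈ 0.010000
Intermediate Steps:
h(z, M) = 5 (h(z, M) = 4 - 1*(-1) = 4 + 1 = 5)
L(T, k) = 100 (L(T, k) = 2 + 98 = 100)
q(F) = 0 (q(F) = -4 - 1*(-4) = -4 + 4 = 0)
1/(O(q(h(-(5 + 4), 5))) + L(-154, 260)) = 1/(0 + 100) = 1/100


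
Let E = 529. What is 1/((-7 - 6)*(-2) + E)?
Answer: 1/555 ≈ 0.0018018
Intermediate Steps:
1/((-7 - 6)*(-2) + E) = 1/((-7 - 6)*(-2) + 529) = 1/(-13*(-2) + 529) = 1/(26 + 529) = 1/555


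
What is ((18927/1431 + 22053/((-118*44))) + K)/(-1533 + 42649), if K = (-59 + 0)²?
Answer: 50545181/595480864 ≈ 0.084881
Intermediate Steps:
K = 3481 (K = (-59)² = 3481)
((18927/1431 + 22053/((-118*44))) + K)/(-1533 + 42649) = ((18927/1431 + 22053/((-118*44))) + 3481)/(-1533 + 42649) = ((18927*(1/1431) + 22053/(-5192)) + 3481)/41116 = ((701/53 + 22053*(-1/5192)) + 3481)*(1/41116) = ((701/53 - 22053/5192) + 3481)*(1/41116) = (2470783/275176 + 3481)*(1/41116) = (960358439/275176)*(1/41116) = 50545181/595480864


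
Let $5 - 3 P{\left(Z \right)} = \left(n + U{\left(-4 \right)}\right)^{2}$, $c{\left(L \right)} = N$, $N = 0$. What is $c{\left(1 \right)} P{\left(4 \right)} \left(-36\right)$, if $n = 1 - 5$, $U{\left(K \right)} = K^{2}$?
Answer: $0$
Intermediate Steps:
$c{\left(L \right)} = 0$
$n = -4$ ($n = 1 - 5 = -4$)
$P{\left(Z \right)} = - \frac{139}{3}$ ($P{\left(Z \right)} = \frac{5}{3} - \frac{\left(-4 + \left(-4\right)^{2}\right)^{2}}{3} = \frac{5}{3} - \frac{\left(-4 + 16\right)^{2}}{3} = \frac{5}{3} - \frac{12^{2}}{3} = \frac{5}{3} - 48 = - \frac{139}{3}$)
$c{\left(1 \right)} P{\left(4 \right)} \left(-36\right) = 0 \left(- \frac{139}{3}\right) \left(-36\right) = 0 \left(-36\right) = 0$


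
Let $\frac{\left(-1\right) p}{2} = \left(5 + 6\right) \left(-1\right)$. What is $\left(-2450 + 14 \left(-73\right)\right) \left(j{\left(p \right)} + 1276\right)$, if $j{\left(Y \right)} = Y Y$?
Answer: $-6110720$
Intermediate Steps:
$p = 22$ ($p = - 2 \left(5 + 6\right) \left(-1\right) = - 2 \cdot 11 \left(-1\right) = \left(-2\right) \left(-11\right) = 22$)
$j{\left(Y \right)} = Y^{2}$
$\left(-2450 + 14 \left(-73\right)\right) \left(j{\left(p \right)} + 1276\right) = \left(-2450 + 14 \left(-73\right)\right) \left(22^{2} + 1276\right) = \left(-2450 - 1022\right) \left(484 + 1276\right) = \left(-3472\right) 1760 = -6110720$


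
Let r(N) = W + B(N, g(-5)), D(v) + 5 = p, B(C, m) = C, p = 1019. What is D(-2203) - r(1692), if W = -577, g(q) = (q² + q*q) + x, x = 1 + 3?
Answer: -101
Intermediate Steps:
x = 4
g(q) = 4 + 2*q² (g(q) = (q² + q*q) + 4 = (q² + q²) + 4 = 2*q² + 4 = 4 + 2*q²)
D(v) = 1014 (D(v) = -5 + 1019 = 1014)
r(N) = -577 + N
D(-2203) - r(1692) = 1014 - (-577 + 1692) = 1014 - 1*1115 = 1014 - 1115 = -101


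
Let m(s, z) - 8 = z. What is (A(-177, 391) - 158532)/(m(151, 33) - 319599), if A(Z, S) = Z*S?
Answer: 227739/319558 ≈ 0.71267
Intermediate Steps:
A(Z, S) = S*Z
m(s, z) = 8 + z
(A(-177, 391) - 158532)/(m(151, 33) - 319599) = (391*(-177) - 158532)/((8 + 33) - 319599) = (-69207 - 158532)/(41 - 319599) = -227739/(-319558) = -227739*(-1/319558) = 227739/319558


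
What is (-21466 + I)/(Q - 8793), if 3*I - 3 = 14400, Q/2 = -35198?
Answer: 1515/7199 ≈ 0.21045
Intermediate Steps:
Q = -70396 (Q = 2*(-35198) = -70396)
I = 4801 (I = 1 + (⅓)*14400 = 1 + 4800 = 4801)
(-21466 + I)/(Q - 8793) = (-21466 + 4801)/(-70396 - 8793) = -16665/(-79189) = -16665*(-1/79189) = 1515/7199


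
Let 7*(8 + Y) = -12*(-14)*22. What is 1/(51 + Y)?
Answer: 1/571 ≈ 0.0017513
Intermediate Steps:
Y = 520 (Y = -8 + (-12*(-14)*22)/7 = -8 + (168*22)/7 = -8 + (⅐)*3696 = -8 + 528 = 520)
1/(51 + Y) = 1/(51 + 520) = 1/571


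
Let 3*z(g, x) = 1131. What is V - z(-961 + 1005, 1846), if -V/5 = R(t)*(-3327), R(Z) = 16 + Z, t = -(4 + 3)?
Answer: 149338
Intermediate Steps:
z(g, x) = 377 (z(g, x) = (⅓)*1131 = 377)
t = -7 (t = -1*7 = -7)
V = 149715 (V = -5*(16 - 7)*(-3327) = -45*(-3327) = -5*(-29943) = 149715)
V - z(-961 + 1005, 1846) = 149715 - 1*377 = 149715 - 377 = 149338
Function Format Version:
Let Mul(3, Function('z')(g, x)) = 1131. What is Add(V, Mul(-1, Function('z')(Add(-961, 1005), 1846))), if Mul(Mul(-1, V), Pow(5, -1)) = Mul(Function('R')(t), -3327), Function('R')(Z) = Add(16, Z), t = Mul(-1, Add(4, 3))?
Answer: 149338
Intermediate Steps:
Function('z')(g, x) = 377 (Function('z')(g, x) = Mul(Rational(1, 3), 1131) = 377)
t = -7 (t = Mul(-1, 7) = -7)
V = 149715 (V = Mul(-5, Mul(Add(16, -7), -3327)) = Mul(-5, Mul(9, -3327)) = Mul(-5, -29943) = 149715)
Add(V, Mul(-1, Function('z')(Add(-961, 1005), 1846))) = Add(149715, Mul(-1, 377)) = Add(149715, -377) = 149338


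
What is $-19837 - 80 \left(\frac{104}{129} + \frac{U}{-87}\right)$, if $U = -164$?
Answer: $- \frac{25005219}{1247} \approx -20052.0$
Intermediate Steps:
$-19837 - 80 \left(\frac{104}{129} + \frac{U}{-87}\right) = -19837 - 80 \left(\frac{104}{129} - \frac{164}{-87}\right) = -19837 - 80 \left(104 \cdot \frac{1}{129} - - \frac{164}{87}\right) = -19837 - 80 \left(\frac{104}{129} + \frac{164}{87}\right) = -19837 - 80 \cdot \frac{3356}{1247} = -19837 - \frac{268480}{1247} = - \frac{25005219}{1247}$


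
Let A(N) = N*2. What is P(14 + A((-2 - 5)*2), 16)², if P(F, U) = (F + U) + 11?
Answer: 169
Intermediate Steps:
A(N) = 2*N
P(F, U) = 11 + F + U
P(14 + A((-2 - 5)*2), 16)² = (11 + (14 + 2*((-2 - 5)*2)) + 16)² = (11 + (14 + 2*(-7*2)) + 16)² = (11 + (14 + 2*(-14)) + 16)² = (11 + (14 - 28) + 16)² = (11 - 14 + 16)² = 13² = 169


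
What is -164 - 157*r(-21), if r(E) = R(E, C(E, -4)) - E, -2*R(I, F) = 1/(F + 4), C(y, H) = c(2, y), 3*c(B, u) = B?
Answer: -96437/28 ≈ -3444.2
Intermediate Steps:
c(B, u) = B/3
C(y, H) = ⅔ (C(y, H) = (⅓)*2 = ⅔)
R(I, F) = -1/(2*(4 + F)) (R(I, F) = -1/(2*(F + 4)) = -1/(2*(4 + F)))
r(E) = -3/28 - E (r(E) = -1/(8 + 2*(⅔)) - E = -1/(8 + 4/3) - E = -1/28/3 - E = -1*3/28 - E = -3/28 - E)
-164 - 157*r(-21) = -164 - 157*(-3/28 - 1*(-21)) = -164 - 157*(-3/28 + 21) = -164 - 157*585/28 = -164 - 91845/28 = -96437/28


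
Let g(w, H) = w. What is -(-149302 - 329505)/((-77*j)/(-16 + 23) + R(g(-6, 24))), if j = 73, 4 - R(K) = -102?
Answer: -478807/697 ≈ -686.95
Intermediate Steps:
R(K) = 106 (R(K) = 4 - 1*(-102) = 4 + 102 = 106)
-(-149302 - 329505)/((-77*j)/(-16 + 23) + R(g(-6, 24))) = -(-149302 - 329505)/((-77*73)/(-16 + 23) + 106) = -(-478807)/(-5621/7 + 106) = -(-478807)/(-5621*⅐ + 106) = -(-478807)/(-803 + 106) = -(-478807)/(-697) = -(-478807)*(-1)/697 = -1*478807/697 = -478807/697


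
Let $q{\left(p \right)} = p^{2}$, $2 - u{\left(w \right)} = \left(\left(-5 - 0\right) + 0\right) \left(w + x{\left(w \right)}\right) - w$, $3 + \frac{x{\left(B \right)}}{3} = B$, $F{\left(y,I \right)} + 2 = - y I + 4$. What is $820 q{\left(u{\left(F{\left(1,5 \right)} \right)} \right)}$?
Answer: $9213520$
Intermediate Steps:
$F{\left(y,I \right)} = 2 - I y$ ($F{\left(y,I \right)} = -2 + \left(- y I + 4\right) = -2 - \left(-4 + I y\right) = 2 - I y$)
$x{\left(B \right)} = -9 + 3 B$
$u{\left(w \right)} = -43 + 21 w$ ($u{\left(w \right)} = 2 - \left(\left(\left(-5 - 0\right) + 0\right) \left(w + \left(-9 + 3 w\right)\right) - w\right) = 2 - \left(\left(\left(-5 + 0\right) + 0\right) \left(-9 + 4 w\right) - w\right) = 2 - \left(\left(-5 + 0\right) \left(-9 + 4 w\right) - w\right) = 2 - \left(- 5 \left(-9 + 4 w\right) - w\right) = 2 - \left(\left(45 - 20 w\right) - w\right) = 2 - \left(45 - 21 w\right) = 2 + \left(-45 + 21 w\right) = -43 + 21 w$)
$820 q{\left(u{\left(F{\left(1,5 \right)} \right)} \right)} = 820 \left(-43 + 21 \left(2 - 5 \cdot 1\right)\right)^{2} = 820 \left(-43 + 21 \left(2 - 5\right)\right)^{2} = 820 \left(-43 + 21 \left(-3\right)\right)^{2} = 820 \left(-43 - 63\right)^{2} = 820 \left(-106\right)^{2} = 820 \cdot 11236 = 9213520$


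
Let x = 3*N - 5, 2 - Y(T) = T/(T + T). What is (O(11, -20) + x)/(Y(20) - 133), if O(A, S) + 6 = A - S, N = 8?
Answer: -88/263 ≈ -0.33460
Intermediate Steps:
O(A, S) = -6 + A - S (O(A, S) = -6 + (A - S) = -6 + A - S)
Y(T) = 3/2 (Y(T) = 2 - T/(T + T) = 2 - T/(2*T) = 2 - T*1/(2*T) = 2 - 1*½ = 2 - ½ = 3/2)
x = 19 (x = 3*8 - 5 = 24 - 5 = 19)
(O(11, -20) + x)/(Y(20) - 133) = ((-6 + 11 - 1*(-20)) + 19)/(3/2 - 133) = ((-6 + 11 + 20) + 19)/(-263/2) = (25 + 19)*(-2/263) = 44*(-2/263) = -88/263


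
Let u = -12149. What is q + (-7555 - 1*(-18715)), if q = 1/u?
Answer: 135582839/12149 ≈ 11160.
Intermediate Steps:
q = -1/12149 (q = 1/(-12149) = -1/12149 ≈ -8.2311e-5)
q + (-7555 - 1*(-18715)) = -1/12149 + (-7555 - 1*(-18715)) = -1/12149 + (-7555 + 18715) = -1/12149 + 11160 = 135582839/12149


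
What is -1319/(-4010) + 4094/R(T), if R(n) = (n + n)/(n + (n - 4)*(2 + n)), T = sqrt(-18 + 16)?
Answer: -8207151/4010 + 10235*I*sqrt(2) ≈ -2046.7 + 14474.0*I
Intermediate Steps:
T = I*sqrt(2) (T = sqrt(-2) = I*sqrt(2) ≈ 1.4142*I)
R(n) = 2*n/(n + (-4 + n)*(2 + n)) (R(n) = (2*n)/(n + (-4 + n)*(2 + n)) = 2*n/(n + (-4 + n)*(2 + n)))
-1319/(-4010) + 4094/R(T) = -1319/(-4010) + 4094/((2*(I*sqrt(2))/(-8 + (I*sqrt(2))**2 - I*sqrt(2)))) = -1319*(-1/4010) + 4094/((2*(I*sqrt(2))/(-8 - 2 - I*sqrt(2)))) = 1319/4010 + 4094/((2*(I*sqrt(2))/(-10 - I*sqrt(2)))) = 1319/4010 + 4094/((2*I*sqrt(2)/(-10 - I*sqrt(2)))) = 1319/4010 + 4094*(-I*sqrt(2)*(-10 - I*sqrt(2))/4) = 1319/4010 - 2047*I*sqrt(2)*(-10 - I*sqrt(2))/2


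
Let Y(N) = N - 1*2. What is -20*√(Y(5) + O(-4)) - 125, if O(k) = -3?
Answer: -125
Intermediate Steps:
Y(N) = -2 + N (Y(N) = N - 2 = -2 + N)
-20*√(Y(5) + O(-4)) - 125 = -20*√((-2 + 5) - 3) - 125 = -20*√(3 - 3) - 125 = -20*√0 - 125 = -20*0 - 125 = 0 - 125 = -125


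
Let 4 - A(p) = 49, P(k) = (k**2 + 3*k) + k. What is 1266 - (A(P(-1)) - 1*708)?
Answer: 2019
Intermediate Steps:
P(k) = k**2 + 4*k
A(p) = -45 (A(p) = 4 - 1*49 = 4 - 49 = -45)
1266 - (A(P(-1)) - 1*708) = 1266 - (-45 - 1*708) = 1266 - (-45 - 708) = 1266 - 1*(-753) = 1266 + 753 = 2019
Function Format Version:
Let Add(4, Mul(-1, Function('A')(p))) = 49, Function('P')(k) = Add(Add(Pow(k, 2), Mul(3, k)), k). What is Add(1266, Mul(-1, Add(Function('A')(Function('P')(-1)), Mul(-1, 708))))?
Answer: 2019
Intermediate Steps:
Function('P')(k) = Add(Pow(k, 2), Mul(4, k))
Function('A')(p) = -45 (Function('A')(p) = Add(4, Mul(-1, 49)) = Add(4, -49) = -45)
Add(1266, Mul(-1, Add(Function('A')(Function('P')(-1)), Mul(-1, 708)))) = Add(1266, Mul(-1, Add(-45, Mul(-1, 708)))) = Add(1266, Mul(-1, Add(-45, -708))) = Add(1266, Mul(-1, -753)) = Add(1266, 753) = 2019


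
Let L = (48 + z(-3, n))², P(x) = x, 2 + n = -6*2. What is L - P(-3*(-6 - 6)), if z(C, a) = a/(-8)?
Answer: 39025/16 ≈ 2439.1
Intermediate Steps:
n = -14 (n = -2 - 6*2 = -2 - 12 = -14)
z(C, a) = -a/8 (z(C, a) = a*(-⅛) = -a/8)
L = 39601/16 (L = (48 - ⅛*(-14))² = (48 + 7/4)² = (199/4)² = 39601/16 ≈ 2475.1)
L - P(-3*(-6 - 6)) = 39601/16 - (-3)*(-6 - 6) = 39601/16 - (-3)*(-12) = 39601/16 - 1*36 = 39601/16 - 36 = 39025/16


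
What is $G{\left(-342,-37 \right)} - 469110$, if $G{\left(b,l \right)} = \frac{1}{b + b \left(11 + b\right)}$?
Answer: $- \frac{52943754599}{112860} \approx -4.6911 \cdot 10^{5}$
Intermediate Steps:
$G{\left(-342,-37 \right)} - 469110 = \frac{1}{\left(-342\right) \left(12 - 342\right)} - 469110 = - \frac{1}{342 \left(-330\right)} - 469110 = \left(- \frac{1}{342}\right) \left(- \frac{1}{330}\right) - 469110 = \frac{1}{112860} - 469110 = - \frac{52943754599}{112860}$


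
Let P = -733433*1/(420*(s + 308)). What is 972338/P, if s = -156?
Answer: -62074057920/733433 ≈ -84635.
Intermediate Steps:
P = -733433/63840 (P = -733433*1/(420*(-156 + 308)) = -733433/(152*420) = -733433/63840 ≈ -11.489)
972338/P = 972338/(-733433/63840) = 972338*(-63840/733433) = -62074057920/733433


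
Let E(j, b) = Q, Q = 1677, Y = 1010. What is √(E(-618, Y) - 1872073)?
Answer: 2*I*√467599 ≈ 1367.6*I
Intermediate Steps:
E(j, b) = 1677
√(E(-618, Y) - 1872073) = √(1677 - 1872073) = √(-1870396) = 2*I*√467599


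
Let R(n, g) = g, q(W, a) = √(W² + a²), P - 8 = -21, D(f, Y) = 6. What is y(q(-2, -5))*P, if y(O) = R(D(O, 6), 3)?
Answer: -39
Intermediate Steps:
P = -13 (P = 8 - 21 = -13)
y(O) = 3
y(q(-2, -5))*P = 3*(-13) = -39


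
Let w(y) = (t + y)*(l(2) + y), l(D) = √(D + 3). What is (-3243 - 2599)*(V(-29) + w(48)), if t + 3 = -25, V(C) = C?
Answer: -5438902 - 116840*√5 ≈ -5.7002e+6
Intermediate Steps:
t = -28 (t = -3 - 25 = -28)
l(D) = √(3 + D)
w(y) = (-28 + y)*(y + √5) (w(y) = (-28 + y)*(√(3 + 2) + y) = (-28 + y)*(√5 + y) = (-28 + y)*(y + √5))
(-3243 - 2599)*(V(-29) + w(48)) = (-3243 - 2599)*(-29 + (48² - 28*48 - 28*√5 + 48*√5)) = -5842*(-29 + (2304 - 1344 - 28*√5 + 48*√5)) = -5842*(-29 + (960 + 20*√5)) = -5842*(931 + 20*√5) = -5438902 - 116840*√5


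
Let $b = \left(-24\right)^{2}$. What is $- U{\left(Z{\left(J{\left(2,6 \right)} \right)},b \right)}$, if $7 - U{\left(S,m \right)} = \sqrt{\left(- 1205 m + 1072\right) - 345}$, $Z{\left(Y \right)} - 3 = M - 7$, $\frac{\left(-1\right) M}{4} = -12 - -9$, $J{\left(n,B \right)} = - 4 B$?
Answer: $-7 + i \sqrt{693353} \approx -7.0 + 832.68 i$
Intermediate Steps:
$M = 12$ ($M = - 4 \left(-12 - -9\right) = - 4 \left(-12 + 9\right) = \left(-4\right) \left(-3\right) = 12$)
$Z{\left(Y \right)} = 8$ ($Z{\left(Y \right)} = 3 + \left(12 - 7\right) = 3 + 5 = 8$)
$b = 576$
$U{\left(S,m \right)} = 7 - \sqrt{727 - 1205 m}$ ($U{\left(S,m \right)} = 7 - \sqrt{\left(- 1205 m + 1072\right) - 345} = 7 - \sqrt{\left(1072 - 1205 m\right) - 345} = 7 - \sqrt{727 - 1205 m}$)
$- U{\left(Z{\left(J{\left(2,6 \right)} \right)},b \right)} = - (7 - \sqrt{727 - 694080}) = - (7 - \sqrt{-693353}) = - (7 - i \sqrt{693353}) = -7 + i \sqrt{693353}$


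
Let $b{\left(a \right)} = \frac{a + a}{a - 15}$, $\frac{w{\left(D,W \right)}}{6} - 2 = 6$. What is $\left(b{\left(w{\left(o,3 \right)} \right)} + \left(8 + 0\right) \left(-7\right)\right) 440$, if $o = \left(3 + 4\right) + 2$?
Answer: $-23360$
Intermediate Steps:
$o = 9$ ($o = 7 + 2 = 9$)
$w{\left(D,W \right)} = 48$ ($w{\left(D,W \right)} = 12 + 6 \cdot 6 = 12 + 36 = 48$)
$b{\left(a \right)} = \frac{2 a}{-15 + a}$
$\left(b{\left(w{\left(o,3 \right)} \right)} + \left(8 + 0\right) \left(-7\right)\right) 440 = \left(2 \cdot 48 \frac{1}{-15 + 48} + \left(8 + 0\right) \left(-7\right)\right) 440 = \left(2 \cdot 48 \cdot \frac{1}{33} + 8 \left(-7\right)\right) 440 = \left(2 \cdot 48 \cdot \frac{1}{33} - 56\right) 440 = \left(\frac{32}{11} - 56\right) 440 = \left(- \frac{584}{11}\right) 440 = -23360$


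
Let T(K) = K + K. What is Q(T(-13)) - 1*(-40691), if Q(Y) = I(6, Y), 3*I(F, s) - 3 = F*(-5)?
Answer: 40682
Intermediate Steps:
T(K) = 2*K
I(F, s) = 1 - 5*F/3 (I(F, s) = 1 + (F*(-5))/3 = 1 + (-5*F)/3 = 1 - 5*F/3)
Q(Y) = -9 (Q(Y) = 1 - 5/3*6 = 1 - 10 = -9)
Q(T(-13)) - 1*(-40691) = -9 - 1*(-40691) = -9 + 40691 = 40682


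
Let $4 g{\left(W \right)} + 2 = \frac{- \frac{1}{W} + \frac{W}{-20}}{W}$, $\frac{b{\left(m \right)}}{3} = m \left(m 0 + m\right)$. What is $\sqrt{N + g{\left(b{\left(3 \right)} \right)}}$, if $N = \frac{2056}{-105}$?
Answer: $\frac{13 i \sqrt{1698865}}{3780} \approx 4.4826 i$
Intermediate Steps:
$N = - \frac{2056}{105}$ ($N = 2056 \left(- \frac{1}{105}\right) = - \frac{2056}{105} \approx -19.581$)
$b{\left(m \right)} = 3 m^{2}$ ($b{\left(m \right)} = 3 m \left(m 0 + m\right) = 3 m \left(0 + m\right) = 3 m m = 3 m^{2}$)
$g{\left(W \right)} = - \frac{1}{2} + \frac{- \frac{1}{W} - \frac{W}{20}}{4 W}$ ($g{\left(W \right)} = - \frac{1}{2} + \frac{\left(- \frac{1}{W} + \frac{W}{-20}\right) \frac{1}{W}}{4} = - \frac{1}{2} + \frac{\left(- \frac{1}{W} + W \left(- \frac{1}{20}\right)\right) \frac{1}{W}}{4} = - \frac{1}{2} + \frac{\left(- \frac{1}{W} - \frac{W}{20}\right) \frac{1}{W}}{4} = - \frac{1}{2} + \frac{\frac{1}{W} \left(- \frac{1}{W} - \frac{W}{20}\right)}{4} = - \frac{1}{2} + \frac{- \frac{1}{W} - \frac{W}{20}}{4 W}$)
$\sqrt{N + g{\left(b{\left(3 \right)} \right)}} = \sqrt{- \frac{2056}{105} - \left(\frac{41}{80} + \frac{1}{4 \cdot 729}\right)} = \sqrt{- \frac{2056}{105} - \frac{29909}{58320}} = \sqrt{- \frac{8203091}{408240}} = \frac{13 i \sqrt{1698865}}{3780}$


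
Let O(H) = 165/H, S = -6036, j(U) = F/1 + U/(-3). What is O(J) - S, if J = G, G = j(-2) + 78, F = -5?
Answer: 1334451/221 ≈ 6038.2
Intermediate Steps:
j(U) = -5 - U/3 (j(U) = -5/1 + U/(-3) = -5*1 + U*(-1/3) = -5 - U/3)
G = 221/3 (G = (-5 - 1/3*(-2)) + 78 = (-5 + 2/3) + 78 = -13/3 + 78 = 221/3 ≈ 73.667)
J = 221/3 ≈ 73.667
O(J) - S = 165/(221/3) - 1*(-6036) = 165*(3/221) + 6036 = 495/221 + 6036 = 1334451/221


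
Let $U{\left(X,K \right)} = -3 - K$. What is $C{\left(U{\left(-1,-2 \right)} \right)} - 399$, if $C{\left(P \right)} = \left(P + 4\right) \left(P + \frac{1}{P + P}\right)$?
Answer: $- \frac{807}{2} \approx -403.5$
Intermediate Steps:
$C{\left(P \right)} = \left(4 + P\right) \left(P + \frac{1}{2 P}\right)$
$C{\left(U{\left(-1,-2 \right)} \right)} - 399 = \left(\frac{1}{2} + \left(-3 - -2\right)^{2} + \frac{2}{-3 - -2} + 4 \left(-3 - -2\right)\right) - 399 = \left(\frac{1}{2} + \left(-3 + 2\right)^{2} + \frac{2}{-3 + 2} + 4 \left(-3 + 2\right)\right) - 399 = \left(\frac{1}{2} + \left(-1\right)^{2} + \frac{2}{-1} + 4 \left(-1\right)\right) - 399 = \left(\frac{1}{2} + 1 + 2 \left(-1\right) - 4\right) - 399 = \left(\frac{1}{2} + 1 - 2 - 4\right) - 399 = - \frac{9}{2} - 399 = - \frac{807}{2}$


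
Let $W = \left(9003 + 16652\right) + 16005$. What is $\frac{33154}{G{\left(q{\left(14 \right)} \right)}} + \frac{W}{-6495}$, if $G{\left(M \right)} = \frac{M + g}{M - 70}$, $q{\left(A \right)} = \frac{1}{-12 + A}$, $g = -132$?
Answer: $\frac{5984128078}{341637} \approx 17516.0$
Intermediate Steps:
$W = 41660$ ($W = 25655 + 16005 = 41660$)
$G{\left(M \right)} = \frac{-132 + M}{-70 + M}$ ($G{\left(M \right)} = \frac{M - 132}{M - 70} = \frac{-132 + M}{-70 + M}$)
$\frac{33154}{G{\left(q{\left(14 \right)} \right)}} + \frac{W}{-6495} = \frac{33154}{\frac{1}{-70 + \frac{1}{-12 + 14}} \left(-132 + \frac{1}{-12 + 14}\right)} + \frac{41660}{-6495} = \frac{33154}{\frac{1}{-70 + \frac{1}{2}} \left(-132 + \frac{1}{2}\right)} + 41660 \left(- \frac{1}{6495}\right) = \frac{33154}{\frac{1}{-70 + \frac{1}{2}} \left(-132 + \frac{1}{2}\right)} - \frac{8332}{1299} = \frac{33154}{\frac{1}{- \frac{139}{2}} \left(- \frac{263}{2}\right)} - \frac{8332}{1299} = \frac{33154}{\left(- \frac{2}{139}\right) \left(- \frac{263}{2}\right)} - \frac{8332}{1299} = \frac{33154}{\frac{263}{139}} - \frac{8332}{1299} = 33154 \cdot \frac{139}{263} - \frac{8332}{1299} = \frac{4608406}{263} - \frac{8332}{1299} = \frac{5984128078}{341637}$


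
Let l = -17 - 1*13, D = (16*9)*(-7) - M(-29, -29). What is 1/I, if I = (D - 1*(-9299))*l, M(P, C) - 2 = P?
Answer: -1/249540 ≈ -4.0074e-6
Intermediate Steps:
M(P, C) = 2 + P
D = -981 (D = (16*9)*(-7) - (2 - 29) = 144*(-7) - 1*(-27) = -1008 + 27 = -981)
l = -30 (l = -17 - 13 = -30)
I = -249540 (I = (-981 - 1*(-9299))*(-30) = (-981 + 9299)*(-30) = 8318*(-30) = -249540)
1/I = 1/(-249540) = -1/249540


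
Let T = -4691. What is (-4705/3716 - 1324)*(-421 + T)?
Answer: 6293752542/929 ≈ 6.7748e+6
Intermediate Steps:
(-4705/3716 - 1324)*(-421 + T) = (-4705/3716 - 1324)*(-421 - 4691) = (-4705*1/3716 - 1324)*(-5112) = (-4705/3716 - 1324)*(-5112) = -4924689/3716*(-5112) = 6293752542/929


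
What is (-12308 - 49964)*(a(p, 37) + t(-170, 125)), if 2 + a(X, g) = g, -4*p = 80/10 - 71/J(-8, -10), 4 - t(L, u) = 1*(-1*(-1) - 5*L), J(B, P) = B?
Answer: 50564864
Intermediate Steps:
t(L, u) = 3 + 5*L (t(L, u) = 4 - (-1*(-1) - 5*L) = 4 - (1 - 5*L) = 4 + (-1 + 5*L) = 3 + 5*L)
p = -135/32 (p = -(80/10 - 71/(-8))/4 = -(80*(⅒) - 71*(-⅛))/4 = -(8 + 71/8)/4 = -¼*135/8 = -135/32 ≈ -4.2188)
a(X, g) = -2 + g
(-12308 - 49964)*(a(p, 37) + t(-170, 125)) = (-12308 - 49964)*((-2 + 37) + (3 + 5*(-170))) = -62272*(35 + (3 - 850)) = -62272*(35 - 847) = -62272*(-812) = 50564864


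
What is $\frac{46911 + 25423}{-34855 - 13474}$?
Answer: $- \frac{72334}{48329} \approx -1.4967$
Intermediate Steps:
$\frac{46911 + 25423}{-34855 - 13474} = \frac{72334}{-48329} = 72334 \left(- \frac{1}{48329}\right) = - \frac{72334}{48329}$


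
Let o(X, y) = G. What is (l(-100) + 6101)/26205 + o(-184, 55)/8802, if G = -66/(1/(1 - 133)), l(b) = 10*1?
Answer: 5223833/4271415 ≈ 1.2230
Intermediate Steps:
l(b) = 10
G = 8712 (G = -66/(1/(-132)) = -66/(-1/132) = -66*(-132) = 8712)
o(X, y) = 8712
(l(-100) + 6101)/26205 + o(-184, 55)/8802 = (10 + 6101)/26205 + 8712/8802 = 6111*(1/26205) + 8712*(1/8802) = 2037/8735 + 484/489 = 5223833/4271415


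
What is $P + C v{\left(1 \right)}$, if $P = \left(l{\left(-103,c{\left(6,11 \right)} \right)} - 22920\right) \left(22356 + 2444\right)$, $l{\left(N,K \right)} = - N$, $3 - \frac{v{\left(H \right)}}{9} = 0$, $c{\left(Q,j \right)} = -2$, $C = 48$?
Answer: $-565860304$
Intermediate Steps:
$v{\left(H \right)} = 27$ ($v{\left(H \right)} = 27 - 0 = 27 + 0 = 27$)
$P = -565861600$ ($P = \left(\left(-1\right) \left(-103\right) - 22920\right) \left(22356 + 2444\right) = \left(103 - 22920\right) 24800 = \left(-22817\right) 24800 = -565861600$)
$P + C v{\left(1 \right)} = -565861600 + 48 \cdot 27 = -565861600 + 1296 = -565860304$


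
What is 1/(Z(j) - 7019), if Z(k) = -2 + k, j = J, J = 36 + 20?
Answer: -1/6965 ≈ -0.00014358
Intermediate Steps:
J = 56
j = 56
1/(Z(j) - 7019) = 1/((-2 + 56) - 7019) = 1/(54 - 7019) = 1/(-6965) = -1/6965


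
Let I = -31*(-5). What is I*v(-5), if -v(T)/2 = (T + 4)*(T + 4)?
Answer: -310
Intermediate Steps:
v(T) = -2*(4 + T)² (v(T) = -2*(T + 4)*(T + 4) = -2*(4 + T)*(4 + T) = -2*(4 + T)²)
I = 155
I*v(-5) = 155*(-2*(4 - 5)²) = 155*(-2*(-1)²) = 155*(-2*1) = 155*(-2) = -310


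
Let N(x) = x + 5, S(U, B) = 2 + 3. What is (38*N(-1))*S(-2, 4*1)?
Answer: 760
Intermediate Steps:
S(U, B) = 5
N(x) = 5 + x
(38*N(-1))*S(-2, 4*1) = (38*(5 - 1))*5 = (38*4)*5 = 152*5 = 760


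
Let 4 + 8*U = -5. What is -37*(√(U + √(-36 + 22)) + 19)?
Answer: -703 - 37*√(-18 + 16*I*√14)/4 ≈ -746.64 - 58.69*I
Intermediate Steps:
U = -9/8 (U = -½ + (⅛)*(-5) = -½ - 5/8 = -9/8 ≈ -1.1250)
-37*(√(U + √(-36 + 22)) + 19) = -37*(√(-9/8 + √(-36 + 22)) + 19) = -37*(√(-9/8 + √(-14)) + 19) = -37*(√(-9/8 + I*√14) + 19) = -37*(19 + √(-9/8 + I*√14)) = -703 - 37*√(-9/8 + I*√14)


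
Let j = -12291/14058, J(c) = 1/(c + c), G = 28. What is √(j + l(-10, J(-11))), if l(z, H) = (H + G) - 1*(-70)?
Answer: √532936437/2343 ≈ 9.8529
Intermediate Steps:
J(c) = 1/(2*c)
l(z, H) = 98 + H (l(z, H) = (H + 28) - 1*(-70) = (28 + H) + 70 = 98 + H)
j = -4097/4686 (j = -12291*1/14058 = -4097/4686 ≈ -0.87431)
√(j + l(-10, J(-11))) = √(-4097/4686 + (98 + (½)/(-11))) = √(-4097/4686 + (98 + (½)*(-1/11))) = √(-4097/4686 + (98 - 1/22)) = √(-4097/4686 + 2155/22) = √(227459/2343) = √532936437/2343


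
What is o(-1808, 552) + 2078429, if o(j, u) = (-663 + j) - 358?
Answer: 2075600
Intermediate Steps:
o(j, u) = -1021 + j
o(-1808, 552) + 2078429 = (-1021 - 1808) + 2078429 = -2829 + 2078429 = 2075600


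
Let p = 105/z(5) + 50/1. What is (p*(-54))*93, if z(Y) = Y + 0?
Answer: -356562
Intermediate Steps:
z(Y) = Y
p = 71 (p = 105/5 + 50/1 = 105*(⅕) + 50*1 = 21 + 50 = 71)
(p*(-54))*93 = (71*(-54))*93 = -3834*93 = -356562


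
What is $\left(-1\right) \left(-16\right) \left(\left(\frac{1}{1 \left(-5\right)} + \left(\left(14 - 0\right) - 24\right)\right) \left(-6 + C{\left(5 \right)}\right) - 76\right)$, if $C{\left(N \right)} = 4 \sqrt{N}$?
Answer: $- \frac{1184}{5} - \frac{3264 \sqrt{5}}{5} \approx -1696.5$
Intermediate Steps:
$\left(-1\right) \left(-16\right) \left(\left(\frac{1}{1 \left(-5\right)} + \left(\left(14 - 0\right) - 24\right)\right) \left(-6 + C{\left(5 \right)}\right) - 76\right) = \left(-1\right) \left(-16\right) \left(\left(\frac{1}{1 \left(-5\right)} + \left(\left(14 - 0\right) - 24\right)\right) \left(-6 + 4 \sqrt{5}\right) - 76\right) = 16 \left(\left(\frac{1}{-5} + \left(\left(14 + 0\right) - 24\right)\right) \left(-6 + 4 \sqrt{5}\right) - 76\right) = 16 \left(\left(- \frac{1}{5} + \left(14 - 24\right)\right) \left(-6 + 4 \sqrt{5}\right) - 76\right) = 16 \left(\left(- \frac{1}{5} - 10\right) \left(-6 + 4 \sqrt{5}\right) - 76\right) = 16 \left(- \frac{51 \left(-6 + 4 \sqrt{5}\right)}{5} - 76\right) = 16 \left(\left(\frac{306}{5} - \frac{204 \sqrt{5}}{5}\right) - 76\right) = 16 \left(- \frac{74}{5} - \frac{204 \sqrt{5}}{5}\right) = - \frac{1184}{5} - \frac{3264 \sqrt{5}}{5}$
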